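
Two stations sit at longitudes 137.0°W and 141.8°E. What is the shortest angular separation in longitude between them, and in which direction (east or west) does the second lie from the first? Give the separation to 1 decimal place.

81.2° west

Raw difference: 141.8 − -137.0 = 278.8°.
Normalise into (−180°, 180°]: 278.8° − 360° = -81.2°.
Negative ⇒ the second point lies to the west; separation 81.2°.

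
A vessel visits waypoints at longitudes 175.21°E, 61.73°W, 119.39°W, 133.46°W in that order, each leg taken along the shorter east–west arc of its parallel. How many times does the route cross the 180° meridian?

1

Leg 1: +175.21° → -61.73°, shortest Δλ = 123.06° (east) — crosses 180°.
Leg 2: -61.73° → -119.39°, shortest Δλ = -57.66° (west) — does not cross 180°.
Leg 3: -119.39° → -133.46°, shortest Δλ = -14.07° (west) — does not cross 180°.
Total crossings: 1.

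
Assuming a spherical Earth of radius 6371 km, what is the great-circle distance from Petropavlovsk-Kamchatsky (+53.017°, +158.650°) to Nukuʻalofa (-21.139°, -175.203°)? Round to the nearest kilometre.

Δλ = -175.203 − 158.650 = -333.853°; wrapped into (−180°, 180°]: 26.147°.
Δφ = -21.139 − 53.017 = -74.156°.
a = sin²(Δφ/2) + cos φ₁ · cos φ₂ · sin²(Δλ/2) = 0.392200.
c = 2·atan2(√a, √(1−a)) = 1.35349 rad → d = 6371·c ≈ 8623.09 km.

8623 km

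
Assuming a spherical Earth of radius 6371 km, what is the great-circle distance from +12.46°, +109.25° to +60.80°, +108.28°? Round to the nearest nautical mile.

2903 nmi

Δλ = 108.28 − 109.25 = -0.97°.
Δφ = 60.80 − 12.46 = 48.34°.
a = sin²(Δφ/2) + cos φ₁ · cos φ₂ · sin²(Δλ/2) = 0.167680.
c = 2·atan2(√a, √(1−a)) = 0.84378 rad → d = 6371·c ≈ 5375.74 km ≈ 2902.67 nmi.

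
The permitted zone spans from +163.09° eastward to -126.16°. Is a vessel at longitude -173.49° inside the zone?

Yes

Band width going east from +163.09° to -126.16°: ((-126.16 − 163.09) mod 360) = 70.75°.
Offset of -173.49° east of the west edge: ((-173.49 − 163.09) mod 360) = 23.42°.
23.42° ≤ 70.75° ⇒ inside.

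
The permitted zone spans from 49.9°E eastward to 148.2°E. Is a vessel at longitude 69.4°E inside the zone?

Band width going east from +49.9° to +148.2°: ((148.2 − 49.9) mod 360) = 98.3°.
Offset of +69.4° east of the west edge: ((69.4 − 49.9) mod 360) = 19.5°.
19.5° ≤ 98.3° ⇒ inside.

Yes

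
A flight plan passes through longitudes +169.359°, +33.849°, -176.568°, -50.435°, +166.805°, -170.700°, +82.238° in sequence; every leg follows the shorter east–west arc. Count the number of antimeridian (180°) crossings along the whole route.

Leg 1: +169.359° → +33.849°, shortest Δλ = -135.51° (west) — does not cross 180°.
Leg 2: +33.849° → -176.568°, shortest Δλ = 149.583° (east) — crosses 180°.
Leg 3: -176.568° → -50.435°, shortest Δλ = 126.133° (east) — does not cross 180°.
Leg 4: -50.435° → +166.805°, shortest Δλ = -142.76° (west) — crosses 180°.
Leg 5: +166.805° → -170.700°, shortest Δλ = 22.495° (east) — crosses 180°.
Leg 6: -170.700° → +82.238°, shortest Δλ = -107.062° (west) — crosses 180°.
Total crossings: 4.

4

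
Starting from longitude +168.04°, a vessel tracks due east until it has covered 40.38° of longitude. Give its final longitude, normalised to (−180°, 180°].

-151.58°

Start at +168.04°; shift +40.38° → +208.42°.
+208.42° lies outside (−180°, 180°]; subtract 360° → -151.58°.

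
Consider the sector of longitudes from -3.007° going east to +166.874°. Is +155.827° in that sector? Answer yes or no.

Band width going east from -3.007° to +166.874°: ((166.874 − -3.007) mod 360) = 169.881°.
Offset of +155.827° east of the west edge: ((155.827 − -3.007) mod 360) = 158.834°.
158.834° ≤ 169.881° ⇒ inside.

Yes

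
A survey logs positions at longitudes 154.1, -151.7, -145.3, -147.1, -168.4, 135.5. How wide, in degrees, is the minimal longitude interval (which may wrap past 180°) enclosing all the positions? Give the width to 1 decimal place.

79.2°

Sort the longitudes: -168.4°, -151.7°, -147.1°, -145.3°, +135.5°, +154.1°.
Eastward gaps between consecutive values (wrapping around): 16.7°, 4.6°, 1.8°, 280.8°, 18.6°, 37.5°.
Largest gap = 280.8° ⇒ minimal covering band is its complement: 360° − 280.8° = 79.2°.
Band runs from +135.5° eastward to -145.3°, crossing the antimeridian.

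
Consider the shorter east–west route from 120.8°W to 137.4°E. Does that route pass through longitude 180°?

Yes

Naïve |137.4 − -120.8| = 258.2° > 180°, so the shorter arc goes the other way round — across 180°.
Signed shortest Δλ = ((137.4 − -120.8 + 180) mod 360) − 180 = -101.8°.
Going west by 101.8° from -120.8° passes through 180° before reaching +137.4°.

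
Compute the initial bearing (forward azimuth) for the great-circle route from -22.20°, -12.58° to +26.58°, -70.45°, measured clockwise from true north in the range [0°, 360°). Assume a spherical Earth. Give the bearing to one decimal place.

308.1°

Δλ = -70.45 − -12.58 = -57.87°.
θ = atan2( sin Δλ · cos φ₂ , cos φ₁ · sin φ₂ − sin φ₁ · cos φ₂ · cos Δλ )
  = atan2(-0.75734, 0.59399) = -51.893° → normalised to [0°, 360°): 308.107°.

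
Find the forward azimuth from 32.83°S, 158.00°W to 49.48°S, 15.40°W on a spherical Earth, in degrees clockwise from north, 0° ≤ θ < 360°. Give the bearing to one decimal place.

Δλ = -15.40 − -158.00 = 142.60°.
θ = atan2( sin Δλ · cos φ₂ , cos φ₁ · sin φ₂ − sin φ₁ · cos φ₂ · cos Δλ )
  = atan2(0.39462, -0.91859) = 156.752° → normalised to [0°, 360°): 156.752°.

156.8°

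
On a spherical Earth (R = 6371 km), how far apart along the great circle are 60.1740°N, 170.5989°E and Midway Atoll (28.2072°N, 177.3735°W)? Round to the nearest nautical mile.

Δλ = -177.3735 − 170.5989 = -347.9724°; wrapped into (−180°, 180°]: 12.0276°.
Δφ = 28.2072 − 60.1740 = -31.9668°.
a = sin²(Δφ/2) + cos φ₁ · cos φ₂ · sin²(Δλ/2) = 0.080633.
c = 2·atan2(√a, √(1−a)) = 0.57584 rad → d = 6371·c ≈ 3668.70 km ≈ 1980.94 nmi.

1981 nmi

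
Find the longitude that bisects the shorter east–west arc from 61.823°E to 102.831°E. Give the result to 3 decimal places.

Signed shortest Δλ from +61.823° to +102.831° is +41.008°.
Midpoint longitude = +61.823° + (+41.008°)/2 = +61.823° + 20.504° = +82.327°.

82.327°E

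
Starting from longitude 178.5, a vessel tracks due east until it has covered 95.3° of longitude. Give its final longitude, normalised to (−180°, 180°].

-86.2°

Start at +178.5°; shift +95.3° → +273.8°.
+273.8° lies outside (−180°, 180°]; subtract 360° → -86.2°.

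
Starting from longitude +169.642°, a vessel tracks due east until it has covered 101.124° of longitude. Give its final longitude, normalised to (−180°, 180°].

-89.234°

Start at +169.642°; shift +101.124° → +270.766°.
+270.766° lies outside (−180°, 180°]; subtract 360° → -89.234°.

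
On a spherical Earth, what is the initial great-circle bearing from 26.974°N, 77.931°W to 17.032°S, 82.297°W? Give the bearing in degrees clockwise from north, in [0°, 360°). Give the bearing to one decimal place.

186.0°

Δλ = -82.297 − -77.931 = -4.366°.
θ = atan2( sin Δλ · cos φ₂ , cos φ₁ · sin φ₂ − sin φ₁ · cos φ₂ · cos Δλ )
  = atan2(-0.07279, -0.69348) = -174.008° → normalised to [0°, 360°): 185.992°.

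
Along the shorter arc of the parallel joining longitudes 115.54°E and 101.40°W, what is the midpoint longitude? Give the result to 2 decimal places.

172.93°W

Signed shortest Δλ from +115.54° to -101.40° is +143.06°.
Midpoint longitude = +115.54° + (+143.06°)/2 = +115.54° + 71.53° = +187.07°.
Normalise into (−180°, 180°]: -172.93°.
(The naïve average (+115.54 + -101.40)/2 = 7.07° is on the wrong side of the globe.)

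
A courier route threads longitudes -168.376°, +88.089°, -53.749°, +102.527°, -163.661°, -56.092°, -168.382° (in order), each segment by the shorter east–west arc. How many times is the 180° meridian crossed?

Leg 1: -168.376° → +88.089°, shortest Δλ = -103.535° (west) — crosses 180°.
Leg 2: +88.089° → -53.749°, shortest Δλ = -141.838° (west) — does not cross 180°.
Leg 3: -53.749° → +102.527°, shortest Δλ = 156.276° (east) — does not cross 180°.
Leg 4: +102.527° → -163.661°, shortest Δλ = 93.812° (east) — crosses 180°.
Leg 5: -163.661° → -56.092°, shortest Δλ = 107.569° (east) — does not cross 180°.
Leg 6: -56.092° → -168.382°, shortest Δλ = -112.29° (west) — does not cross 180°.
Total crossings: 2.

2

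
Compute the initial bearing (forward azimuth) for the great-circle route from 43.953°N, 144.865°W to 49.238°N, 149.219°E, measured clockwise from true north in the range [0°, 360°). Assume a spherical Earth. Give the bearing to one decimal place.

Δλ = 149.219 − -144.865 = 294.084°; wrapped into (−180°, 180°]: -65.916°.
θ = atan2( sin Δλ · cos φ₂ , cos φ₁ · sin φ₂ − sin φ₁ · cos φ₂ · cos Δλ )
  = atan2(-0.59608, 0.36035) = -58.846° → normalised to [0°, 360°): 301.154°.

301.2°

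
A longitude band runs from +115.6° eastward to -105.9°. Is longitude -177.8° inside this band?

Band width going east from +115.6° to -105.9°: ((-105.9 − 115.6) mod 360) = 138.5°.
Offset of -177.8° east of the west edge: ((-177.8 − 115.6) mod 360) = 66.6°.
66.6° ≤ 138.5° ⇒ inside.

Yes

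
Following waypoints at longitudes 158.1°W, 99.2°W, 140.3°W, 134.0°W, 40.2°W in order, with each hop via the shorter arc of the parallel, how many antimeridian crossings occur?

0

Leg 1: -158.1° → -99.2°, shortest Δλ = 58.9° (east) — does not cross 180°.
Leg 2: -99.2° → -140.3°, shortest Δλ = -41.1° (west) — does not cross 180°.
Leg 3: -140.3° → -134.0°, shortest Δλ = 6.3° (east) — does not cross 180°.
Leg 4: -134.0° → -40.2°, shortest Δλ = 93.8° (east) — does not cross 180°.
Total crossings: 0.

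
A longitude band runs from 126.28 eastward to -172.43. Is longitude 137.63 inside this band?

Band width going east from +126.28° to -172.43°: ((-172.43 − 126.28) mod 360) = 61.29°.
Offset of +137.63° east of the west edge: ((137.63 − 126.28) mod 360) = 11.35°.
11.35° ≤ 61.29° ⇒ inside.

Yes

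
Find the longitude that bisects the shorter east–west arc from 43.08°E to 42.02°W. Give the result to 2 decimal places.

0.53°E

Signed shortest Δλ from +43.08° to -42.02° is -85.10°.
Midpoint longitude = +43.08° + (-85.10°)/2 = +43.08° − 42.55° = +0.53°.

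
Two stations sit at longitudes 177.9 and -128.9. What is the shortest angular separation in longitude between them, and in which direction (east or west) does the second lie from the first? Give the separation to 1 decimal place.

Raw difference: -128.9 − 177.9 = -306.8°.
Normalise into (−180°, 180°]: -306.8° + 360° = 53.2°.
Positive ⇒ the second point lies to the east; separation 53.2°.

53.2° east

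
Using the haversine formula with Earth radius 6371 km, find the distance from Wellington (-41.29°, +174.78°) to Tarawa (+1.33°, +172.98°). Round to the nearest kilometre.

4743 km

Δλ = 172.98 − 174.78 = -1.80°.
Δφ = 1.33 − -41.29 = 42.62°.
a = sin²(Δφ/2) + cos φ₁ · cos φ₂ · sin²(Δλ/2) = 0.132255.
c = 2·atan2(√a, √(1−a)) = 0.74441 rad → d = 6371·c ≈ 4742.61 km.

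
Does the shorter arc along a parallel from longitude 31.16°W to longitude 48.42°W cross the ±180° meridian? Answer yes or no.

No

Signed shortest Δλ = ((-48.42 − -31.16 + 180) mod 360) − 180 = -17.26°.
Going west by 17.26° from -31.16° reaches -48.42° without touching 180°.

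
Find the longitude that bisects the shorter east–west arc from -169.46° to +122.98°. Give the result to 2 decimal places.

+156.76°

Signed shortest Δλ from -169.46° to +122.98° is -67.56°.
Midpoint longitude = -169.46° + (-67.56°)/2 = -169.46° − 33.78° = -203.24°.
Normalise into (−180°, 180°]: +156.76°.
(The naïve average (-169.46 + +122.98)/2 = -23.24° is on the wrong side of the globe.)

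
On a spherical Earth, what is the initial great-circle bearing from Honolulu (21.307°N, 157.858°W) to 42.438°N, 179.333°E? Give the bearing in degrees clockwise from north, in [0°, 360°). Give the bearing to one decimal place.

Δλ = 179.333 − -157.858 = 337.191°; wrapped into (−180°, 180°]: -22.809°.
θ = atan2( sin Δλ · cos φ₂ , cos φ₁ · sin φ₂ − sin φ₁ · cos φ₂ · cos Δλ )
  = atan2(-0.28610, 0.38147) = -36.869° → normalised to [0°, 360°): 323.131°.

323.1°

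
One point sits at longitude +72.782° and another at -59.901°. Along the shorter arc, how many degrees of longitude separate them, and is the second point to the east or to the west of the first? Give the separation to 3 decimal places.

Raw difference: -59.901 − 72.782 = -132.683°.
Normalise into (−180°, 180°]: -132.683° stays -132.683°.
Negative ⇒ the second point lies to the west; separation 132.683°.

132.683° west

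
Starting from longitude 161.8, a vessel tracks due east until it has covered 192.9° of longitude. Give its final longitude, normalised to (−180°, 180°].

-5.3°

Start at +161.8°; shift +192.9° → +354.7°.
+354.7° lies outside (−180°, 180°]; subtract 360° → -5.3°.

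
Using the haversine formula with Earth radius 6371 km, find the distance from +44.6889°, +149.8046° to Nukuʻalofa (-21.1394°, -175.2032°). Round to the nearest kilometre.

Δλ = -175.2032 − 149.8046 = -325.0078°; wrapped into (−180°, 180°]: 34.9922°.
Δφ = -21.1394 − 44.6889 = -65.8283°.
a = sin²(Δφ/2) + cos φ₁ · cos φ₂ · sin²(Δλ/2) = 0.355197.
c = 2·atan2(√a, √(1−a)) = 1.27698 rad → d = 6371·c ≈ 8135.65 km.

8136 km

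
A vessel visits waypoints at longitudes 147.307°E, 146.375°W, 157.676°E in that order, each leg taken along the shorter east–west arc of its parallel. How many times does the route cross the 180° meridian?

2

Leg 1: +147.307° → -146.375°, shortest Δλ = 66.318° (east) — crosses 180°.
Leg 2: -146.375° → +157.676°, shortest Δλ = -55.949° (west) — crosses 180°.
Total crossings: 2.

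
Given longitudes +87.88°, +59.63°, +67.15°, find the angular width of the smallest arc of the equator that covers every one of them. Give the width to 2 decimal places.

Sort the longitudes: +59.63°, +67.15°, +87.88°.
Eastward gaps between consecutive values (wrapping around): 7.52°, 20.73°, 331.75°.
Largest gap = 331.75° ⇒ minimal covering band is its complement: 360° − 331.75° = 28.25°.
Band runs from +59.63° eastward to +87.88°.

28.25°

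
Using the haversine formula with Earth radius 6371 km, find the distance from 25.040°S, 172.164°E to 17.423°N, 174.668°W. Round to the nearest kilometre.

Δλ = -174.668 − 172.164 = -346.832°; wrapped into (−180°, 180°]: 13.168°.
Δφ = 17.423 − -25.040 = 42.463°.
a = sin²(Δφ/2) + cos φ₁ · cos φ₂ · sin²(Δλ/2) = 0.142508.
c = 2·atan2(√a, √(1−a)) = 0.77420 rad → d = 6371·c ≈ 4932.40 km.

4932 km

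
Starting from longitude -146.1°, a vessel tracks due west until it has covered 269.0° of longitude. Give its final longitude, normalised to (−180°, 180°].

Start at -146.1°; shift −269.0° → -415.1°.
-415.1° lies outside (−180°, 180°]; add 360° → -55.1°.

-55.1°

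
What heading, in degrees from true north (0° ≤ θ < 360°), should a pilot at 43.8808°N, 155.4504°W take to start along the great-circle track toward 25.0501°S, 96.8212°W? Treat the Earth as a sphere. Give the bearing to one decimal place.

Δλ = -96.8212 − -155.4504 = 58.6292°.
θ = atan2( sin Δλ · cos φ₂ , cos φ₁ · sin φ₂ − sin φ₁ · cos φ₂ · cos Δλ )
  = atan2(0.77350, -0.63209) = 129.255° → normalised to [0°, 360°): 129.255°.

129.3°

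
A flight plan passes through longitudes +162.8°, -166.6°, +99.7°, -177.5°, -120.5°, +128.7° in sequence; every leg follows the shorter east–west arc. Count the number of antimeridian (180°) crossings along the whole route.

Leg 1: +162.8° → -166.6°, shortest Δλ = 30.6° (east) — crosses 180°.
Leg 2: -166.6° → +99.7°, shortest Δλ = -93.7° (west) — crosses 180°.
Leg 3: +99.7° → -177.5°, shortest Δλ = 82.8° (east) — crosses 180°.
Leg 4: -177.5° → -120.5°, shortest Δλ = 57.0° (east) — does not cross 180°.
Leg 5: -120.5° → +128.7°, shortest Δλ = -110.8° (west) — crosses 180°.
Total crossings: 4.

4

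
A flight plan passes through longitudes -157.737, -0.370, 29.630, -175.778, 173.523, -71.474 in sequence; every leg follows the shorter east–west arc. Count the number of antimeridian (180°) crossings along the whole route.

3

Leg 1: -157.737° → -0.370°, shortest Δλ = 157.367° (east) — does not cross 180°.
Leg 2: -0.370° → +29.630°, shortest Δλ = 30.0° (east) — does not cross 180°.
Leg 3: +29.630° → -175.778°, shortest Δλ = 154.592° (east) — crosses 180°.
Leg 4: -175.778° → +173.523°, shortest Δλ = -10.699° (west) — crosses 180°.
Leg 5: +173.523° → -71.474°, shortest Δλ = 115.003° (east) — crosses 180°.
Total crossings: 3.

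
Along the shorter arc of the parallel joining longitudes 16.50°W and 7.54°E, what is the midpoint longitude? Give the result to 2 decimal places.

4.48°W

Signed shortest Δλ from -16.50° to +7.54° is +24.04°.
Midpoint longitude = -16.50° + (+24.04°)/2 = -16.50° + 12.02° = -4.48°.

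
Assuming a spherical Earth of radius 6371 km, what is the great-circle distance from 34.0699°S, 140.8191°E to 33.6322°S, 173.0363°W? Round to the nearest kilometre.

4224 km

Δλ = -173.0363 − 140.8191 = -313.8554°; wrapped into (−180°, 180°]: 46.1446°.
Δφ = -33.6322 − -34.0699 = 0.4377°.
a = sin²(Δφ/2) + cos φ₁ · cos φ₂ · sin²(Δλ/2) = 0.105938.
c = 2·atan2(√a, √(1−a)) = 0.66304 rad → d = 6371·c ≈ 4224.23 km.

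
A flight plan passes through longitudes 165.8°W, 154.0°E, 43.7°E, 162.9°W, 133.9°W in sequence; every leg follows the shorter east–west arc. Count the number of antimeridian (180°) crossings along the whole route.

Leg 1: -165.8° → +154.0°, shortest Δλ = -40.2° (west) — crosses 180°.
Leg 2: +154.0° → +43.7°, shortest Δλ = -110.3° (west) — does not cross 180°.
Leg 3: +43.7° → -162.9°, shortest Δλ = 153.4° (east) — crosses 180°.
Leg 4: -162.9° → -133.9°, shortest Δλ = 29.0° (east) — does not cross 180°.
Total crossings: 2.

2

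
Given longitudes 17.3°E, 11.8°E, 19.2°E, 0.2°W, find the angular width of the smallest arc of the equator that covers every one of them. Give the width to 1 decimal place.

19.4°

Sort the longitudes: -0.2°, +11.8°, +17.3°, +19.2°.
Eastward gaps between consecutive values (wrapping around): 12.0°, 5.5°, 1.9°, 340.6°.
Largest gap = 340.6° ⇒ minimal covering band is its complement: 360° − 340.6° = 19.4°.
Band runs from -0.2° eastward to +19.2°.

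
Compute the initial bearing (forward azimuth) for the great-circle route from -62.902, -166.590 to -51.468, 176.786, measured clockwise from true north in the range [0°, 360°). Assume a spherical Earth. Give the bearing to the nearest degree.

Δλ = 176.786 − -166.590 = 343.376°; wrapped into (−180°, 180°]: -16.624°.
θ = atan2( sin Δλ · cos φ₂ , cos φ₁ · sin φ₂ − sin φ₁ · cos φ₂ · cos Δλ )
  = atan2(-0.17822, 0.17506) = -45.513° → normalised to [0°, 360°): 314.487°.

314°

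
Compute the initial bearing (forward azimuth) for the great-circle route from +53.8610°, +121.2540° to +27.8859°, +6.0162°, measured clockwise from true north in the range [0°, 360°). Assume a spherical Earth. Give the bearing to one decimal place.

Δλ = 6.0162 − 121.2540 = -115.2378°.
θ = atan2( sin Δλ · cos φ₂ , cos φ₁ · sin φ₂ − sin φ₁ · cos φ₂ · cos Δλ )
  = atan2(-0.79951, 0.58018) = -54.033° → normalised to [0°, 360°): 305.967°.

306.0°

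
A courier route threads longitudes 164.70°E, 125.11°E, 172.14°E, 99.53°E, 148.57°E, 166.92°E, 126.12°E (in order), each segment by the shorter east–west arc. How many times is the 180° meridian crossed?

0

Leg 1: +164.70° → +125.11°, shortest Δλ = -39.59° (west) — does not cross 180°.
Leg 2: +125.11° → +172.14°, shortest Δλ = 47.03° (east) — does not cross 180°.
Leg 3: +172.14° → +99.53°, shortest Δλ = -72.61° (west) — does not cross 180°.
Leg 4: +99.53° → +148.57°, shortest Δλ = 49.04° (east) — does not cross 180°.
Leg 5: +148.57° → +166.92°, shortest Δλ = 18.35° (east) — does not cross 180°.
Leg 6: +166.92° → +126.12°, shortest Δλ = -40.8° (west) — does not cross 180°.
Total crossings: 0.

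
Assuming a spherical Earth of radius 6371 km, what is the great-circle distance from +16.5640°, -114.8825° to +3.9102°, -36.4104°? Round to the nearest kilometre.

Δλ = -36.4104 − -114.8825 = 78.4721°.
Δφ = 3.9102 − 16.5640 = -12.6538°.
a = sin²(Δφ/2) + cos φ₁ · cos φ₂ · sin²(Δλ/2) = 0.394727.
c = 2·atan2(√a, √(1−a)) = 1.35866 rad → d = 6371·c ≈ 8656.04 km.

8656 km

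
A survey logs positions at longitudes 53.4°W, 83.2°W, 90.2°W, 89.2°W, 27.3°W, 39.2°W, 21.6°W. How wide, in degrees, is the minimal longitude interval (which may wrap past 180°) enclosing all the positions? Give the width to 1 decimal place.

Sort the longitudes: -90.2°, -89.2°, -83.2°, -53.4°, -39.2°, -27.3°, -21.6°.
Eastward gaps between consecutive values (wrapping around): 1.0°, 6.0°, 29.8°, 14.2°, 11.9°, 5.7°, 291.4°.
Largest gap = 291.4° ⇒ minimal covering band is its complement: 360° − 291.4° = 68.6°.
Band runs from -90.2° eastward to -21.6°.

68.6°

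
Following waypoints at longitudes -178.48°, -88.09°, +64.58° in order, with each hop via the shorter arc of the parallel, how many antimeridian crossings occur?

Leg 1: -178.48° → -88.09°, shortest Δλ = 90.39° (east) — does not cross 180°.
Leg 2: -88.09° → +64.58°, shortest Δλ = 152.67° (east) — does not cross 180°.
Total crossings: 0.

0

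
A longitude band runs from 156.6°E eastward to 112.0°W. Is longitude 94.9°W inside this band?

Band width going east from +156.6° to -112.0°: ((-112.0 − 156.6) mod 360) = 91.4°.
Offset of -94.9° east of the west edge: ((-94.9 − 156.6) mod 360) = 108.5°.
108.5° > 91.4° ⇒ outside.

No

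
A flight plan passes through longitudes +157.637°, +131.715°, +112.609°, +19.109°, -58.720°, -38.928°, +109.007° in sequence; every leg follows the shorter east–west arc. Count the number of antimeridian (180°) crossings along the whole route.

0

Leg 1: +157.637° → +131.715°, shortest Δλ = -25.922° (west) — does not cross 180°.
Leg 2: +131.715° → +112.609°, shortest Δλ = -19.106° (west) — does not cross 180°.
Leg 3: +112.609° → +19.109°, shortest Δλ = -93.5° (west) — does not cross 180°.
Leg 4: +19.109° → -58.720°, shortest Δλ = -77.829° (west) — does not cross 180°.
Leg 5: -58.720° → -38.928°, shortest Δλ = 19.792° (east) — does not cross 180°.
Leg 6: -38.928° → +109.007°, shortest Δλ = 147.935° (east) — does not cross 180°.
Total crossings: 0.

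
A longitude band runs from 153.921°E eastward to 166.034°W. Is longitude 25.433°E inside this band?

No

Band width going east from +153.921° to -166.034°: ((-166.034 − 153.921) mod 360) = 40.045°.
Offset of +25.433° east of the west edge: ((25.433 − 153.921) mod 360) = 231.512°.
231.512° > 40.045° ⇒ outside.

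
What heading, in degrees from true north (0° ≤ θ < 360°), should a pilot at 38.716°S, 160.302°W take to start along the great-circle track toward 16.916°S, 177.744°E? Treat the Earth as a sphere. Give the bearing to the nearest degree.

Δλ = 177.744 − -160.302 = 338.046°; wrapped into (−180°, 180°]: -21.954°.
θ = atan2( sin Δλ · cos φ₂ , cos φ₁ · sin φ₂ − sin φ₁ · cos φ₂ · cos Δλ )
  = atan2(-0.35769, 0.32797) = -47.481° → normalised to [0°, 360°): 312.519°.

313°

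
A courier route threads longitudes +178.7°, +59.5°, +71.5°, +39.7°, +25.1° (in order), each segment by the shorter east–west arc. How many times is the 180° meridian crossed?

Leg 1: +178.7° → +59.5°, shortest Δλ = -119.2° (west) — does not cross 180°.
Leg 2: +59.5° → +71.5°, shortest Δλ = 12.0° (east) — does not cross 180°.
Leg 3: +71.5° → +39.7°, shortest Δλ = -31.8° (west) — does not cross 180°.
Leg 4: +39.7° → +25.1°, shortest Δλ = -14.6° (west) — does not cross 180°.
Total crossings: 0.

0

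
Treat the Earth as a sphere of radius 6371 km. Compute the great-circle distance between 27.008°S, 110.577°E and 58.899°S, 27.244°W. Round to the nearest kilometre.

Δλ = -27.244 − 110.577 = -137.821°.
Δφ = -58.899 − -27.008 = -31.891°.
a = sin²(Δφ/2) + cos φ₁ · cos φ₂ · sin²(Δλ/2) = 0.476102.
c = 2·atan2(√a, √(1−a)) = 1.52298 rad → d = 6371·c ≈ 9702.91 km.

9703 km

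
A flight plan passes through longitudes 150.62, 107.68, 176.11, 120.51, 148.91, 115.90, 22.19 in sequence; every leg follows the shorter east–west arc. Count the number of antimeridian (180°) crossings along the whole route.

Leg 1: +150.62° → +107.68°, shortest Δλ = -42.94° (west) — does not cross 180°.
Leg 2: +107.68° → +176.11°, shortest Δλ = 68.43° (east) — does not cross 180°.
Leg 3: +176.11° → +120.51°, shortest Δλ = -55.6° (west) — does not cross 180°.
Leg 4: +120.51° → +148.91°, shortest Δλ = 28.4° (east) — does not cross 180°.
Leg 5: +148.91° → +115.90°, shortest Δλ = -33.01° (west) — does not cross 180°.
Leg 6: +115.90° → +22.19°, shortest Δλ = -93.71° (west) — does not cross 180°.
Total crossings: 0.

0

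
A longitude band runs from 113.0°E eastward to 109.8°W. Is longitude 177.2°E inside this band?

Band width going east from +113.0° to -109.8°: ((-109.8 − 113.0) mod 360) = 137.2°.
Offset of +177.2° east of the west edge: ((177.2 − 113.0) mod 360) = 64.2°.
64.2° ≤ 137.2° ⇒ inside.

Yes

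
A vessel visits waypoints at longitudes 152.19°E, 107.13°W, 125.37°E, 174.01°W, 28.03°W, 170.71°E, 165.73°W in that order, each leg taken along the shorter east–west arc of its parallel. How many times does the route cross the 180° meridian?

Leg 1: +152.19° → -107.13°, shortest Δλ = 100.68° (east) — crosses 180°.
Leg 2: -107.13° → +125.37°, shortest Δλ = -127.5° (west) — crosses 180°.
Leg 3: +125.37° → -174.01°, shortest Δλ = 60.62° (east) — crosses 180°.
Leg 4: -174.01° → -28.03°, shortest Δλ = 145.98° (east) — does not cross 180°.
Leg 5: -28.03° → +170.71°, shortest Δλ = -161.26° (west) — crosses 180°.
Leg 6: +170.71° → -165.73°, shortest Δλ = 23.56° (east) — crosses 180°.
Total crossings: 5.

5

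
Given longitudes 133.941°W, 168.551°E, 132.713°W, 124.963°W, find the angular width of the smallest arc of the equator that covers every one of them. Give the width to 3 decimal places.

Sort the longitudes: -133.941°, -132.713°, -124.963°, +168.551°.
Eastward gaps between consecutive values (wrapping around): 1.228°, 7.750°, 293.514°, 57.508°.
Largest gap = 293.514° ⇒ minimal covering band is its complement: 360° − 293.514° = 66.486°.
Band runs from +168.551° eastward to -124.963°, crossing the antimeridian.

66.486°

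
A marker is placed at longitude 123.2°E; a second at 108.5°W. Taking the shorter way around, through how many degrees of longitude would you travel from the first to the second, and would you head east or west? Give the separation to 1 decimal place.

128.3° east

Raw difference: -108.5 − 123.2 = -231.7°.
Normalise into (−180°, 180°]: -231.7° + 360° = 128.3°.
Positive ⇒ the second point lies to the east; separation 128.3°.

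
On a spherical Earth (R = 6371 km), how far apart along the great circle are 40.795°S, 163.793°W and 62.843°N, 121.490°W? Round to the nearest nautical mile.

6545 nmi

Δλ = -121.490 − -163.793 = 42.303°.
Δφ = 62.843 − -40.795 = 103.638°.
a = sin²(Δφ/2) + cos φ₁ · cos φ₂ · sin²(Δλ/2) = 0.662884.
c = 2·atan2(√a, √(1−a)) = 1.90262 rad → d = 6371·c ≈ 12121.59 km ≈ 6545.13 nmi.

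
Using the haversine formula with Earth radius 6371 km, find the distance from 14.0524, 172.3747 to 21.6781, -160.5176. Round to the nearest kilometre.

2986 km

Δλ = -160.5176 − 172.3747 = -332.8923°; wrapped into (−180°, 180°]: 27.1077°.
Δφ = 21.6781 − 14.0524 = 7.6257°.
a = sin²(Δφ/2) + cos φ₁ · cos φ₂ · sin²(Δλ/2) = 0.053934.
c = 2·atan2(√a, √(1−a)) = 0.46875 rad → d = 6371·c ≈ 2986.43 km.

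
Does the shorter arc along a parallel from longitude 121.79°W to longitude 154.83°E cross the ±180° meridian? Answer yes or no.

Yes

Naïve |154.83 − -121.79| = 276.62° > 180°, so the shorter arc goes the other way round — across 180°.
Signed shortest Δλ = ((154.83 − -121.79 + 180) mod 360) − 180 = -83.38°.
Going west by 83.38° from -121.79° passes through 180° before reaching +154.83°.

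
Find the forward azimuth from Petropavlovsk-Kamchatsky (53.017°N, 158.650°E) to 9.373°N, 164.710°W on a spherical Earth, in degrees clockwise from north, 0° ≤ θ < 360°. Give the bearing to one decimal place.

132.2°

Δλ = -164.710 − 158.650 = -323.360°; wrapped into (−180°, 180°]: 36.640°.
θ = atan2( sin Δλ · cos φ₂ , cos φ₁ · sin φ₂ − sin φ₁ · cos φ₂ · cos Δλ )
  = atan2(0.58882, -0.53444) = 132.228° → normalised to [0°, 360°): 132.228°.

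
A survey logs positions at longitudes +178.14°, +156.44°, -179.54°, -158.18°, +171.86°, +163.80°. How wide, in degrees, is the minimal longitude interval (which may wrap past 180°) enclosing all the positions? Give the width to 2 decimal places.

45.38°

Sort the longitudes: -179.54°, -158.18°, +156.44°, +163.80°, +171.86°, +178.14°.
Eastward gaps between consecutive values (wrapping around): 21.36°, 314.62°, 7.36°, 8.06°, 6.28°, 2.32°.
Largest gap = 314.62° ⇒ minimal covering band is its complement: 360° − 314.62° = 45.38°.
Band runs from +156.44° eastward to -158.18°, crossing the antimeridian.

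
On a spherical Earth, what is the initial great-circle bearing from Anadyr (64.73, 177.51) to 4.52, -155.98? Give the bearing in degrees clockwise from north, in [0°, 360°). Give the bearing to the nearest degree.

Δλ = -155.98 − 177.51 = -333.49°; wrapped into (−180°, 180°]: 26.51°.
θ = atan2( sin Δλ · cos φ₂ , cos φ₁ · sin φ₂ − sin φ₁ · cos φ₂ · cos Δλ )
  = atan2(0.44497, -0.77307) = 150.076° → normalised to [0°, 360°): 150.076°.

150°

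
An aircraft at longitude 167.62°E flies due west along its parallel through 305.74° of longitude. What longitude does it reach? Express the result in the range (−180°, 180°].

138.12°W

Start at +167.62°; shift −305.74° → -138.12°.
-138.12° already lies in (−180°, 180°].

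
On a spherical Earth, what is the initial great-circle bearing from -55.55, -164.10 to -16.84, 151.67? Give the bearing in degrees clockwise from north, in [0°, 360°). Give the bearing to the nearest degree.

301°

Δλ = 151.67 − -164.10 = 315.77°; wrapped into (−180°, 180°]: -44.23°.
θ = atan2( sin Δλ · cos φ₂ , cos φ₁ · sin φ₂ − sin φ₁ · cos φ₂ · cos Δλ )
  = atan2(-0.66763, 0.40166) = -58.968° → normalised to [0°, 360°): 301.032°.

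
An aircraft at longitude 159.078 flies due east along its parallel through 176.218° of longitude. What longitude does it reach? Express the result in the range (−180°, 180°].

Start at +159.078°; shift +176.218° → +335.296°.
+335.296° lies outside (−180°, 180°]; subtract 360° → -24.704°.

-24.704°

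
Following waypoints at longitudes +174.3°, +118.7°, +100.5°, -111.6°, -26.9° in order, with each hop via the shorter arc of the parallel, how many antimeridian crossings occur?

1

Leg 1: +174.3° → +118.7°, shortest Δλ = -55.6° (west) — does not cross 180°.
Leg 2: +118.7° → +100.5°, shortest Δλ = -18.2° (west) — does not cross 180°.
Leg 3: +100.5° → -111.6°, shortest Δλ = 147.9° (east) — crosses 180°.
Leg 4: -111.6° → -26.9°, shortest Δλ = 84.7° (east) — does not cross 180°.
Total crossings: 1.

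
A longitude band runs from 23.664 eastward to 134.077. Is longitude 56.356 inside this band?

Band width going east from +23.664° to +134.077°: ((134.077 − 23.664) mod 360) = 110.413°.
Offset of +56.356° east of the west edge: ((56.356 − 23.664) mod 360) = 32.692°.
32.692° ≤ 110.413° ⇒ inside.

Yes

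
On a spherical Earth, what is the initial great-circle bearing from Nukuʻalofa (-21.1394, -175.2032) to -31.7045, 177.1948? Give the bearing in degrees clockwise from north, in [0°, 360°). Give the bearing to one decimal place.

Δλ = 177.1948 − -175.2032 = 352.3980°; wrapped into (−180°, 180°]: -7.6020°.
θ = atan2( sin Δλ · cos φ₂ , cos φ₁ · sin φ₂ − sin φ₁ · cos φ₂ · cos Δλ )
  = atan2(-0.11255, -0.18605) = -148.828° → normalised to [0°, 360°): 211.172°.

211.2°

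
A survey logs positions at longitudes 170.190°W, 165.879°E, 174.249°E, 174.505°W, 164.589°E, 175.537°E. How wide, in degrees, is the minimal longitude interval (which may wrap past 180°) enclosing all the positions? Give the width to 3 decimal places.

Sort the longitudes: -174.505°, -170.190°, +164.589°, +165.879°, +174.249°, +175.537°.
Eastward gaps between consecutive values (wrapping around): 4.315°, 334.779°, 1.290°, 8.370°, 1.288°, 9.958°.
Largest gap = 334.779° ⇒ minimal covering band is its complement: 360° − 334.779° = 25.221°.
Band runs from +164.589° eastward to -170.190°, crossing the antimeridian.

25.221°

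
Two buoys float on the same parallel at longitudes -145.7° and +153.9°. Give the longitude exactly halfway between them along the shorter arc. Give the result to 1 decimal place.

-175.9°

Signed shortest Δλ from -145.7° to +153.9° is -60.4°.
Midpoint longitude = -145.7° + (-60.4°)/2 = -145.7° − 30.2° = -175.9°.
(The naïve average (-145.7 + +153.9)/2 = 4.1° is on the wrong side of the globe.)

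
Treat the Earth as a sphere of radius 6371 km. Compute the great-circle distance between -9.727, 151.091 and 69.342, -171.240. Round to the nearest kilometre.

Δλ = -171.240 − 151.091 = -322.331°; wrapped into (−180°, 180°]: 37.669°.
Δφ = 69.342 − -9.727 = 79.069°.
a = sin²(Δφ/2) + cos φ₁ · cos φ₂ · sin²(Δλ/2) = 0.441427.
c = 2·atan2(√a, √(1−a)) = 1.45338 rad → d = 6371·c ≈ 9259.49 km.

9259 km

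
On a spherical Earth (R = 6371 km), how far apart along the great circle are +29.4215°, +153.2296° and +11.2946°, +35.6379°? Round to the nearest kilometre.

11945 km

Δλ = 35.6379 − 153.2296 = -117.5917°.
Δφ = 11.2946 − 29.4215 = -18.1269°.
a = sin²(Δφ/2) + cos φ₁ · cos φ₂ · sin²(Δλ/2) = 0.649705.
c = 2·atan2(√a, √(1−a)) = 1.87487 rad → d = 6371·c ≈ 11944.80 km.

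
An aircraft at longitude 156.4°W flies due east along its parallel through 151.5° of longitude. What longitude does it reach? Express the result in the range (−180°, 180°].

Start at -156.4°; shift +151.5° → -4.9°.
-4.9° already lies in (−180°, 180°].

4.9°W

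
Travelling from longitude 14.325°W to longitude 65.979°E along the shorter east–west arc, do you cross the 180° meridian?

No

Signed shortest Δλ = ((65.979 − -14.325 + 180) mod 360) − 180 = 80.304°.
Going east by 80.304° from -14.325° reaches +65.979° without touching 180°.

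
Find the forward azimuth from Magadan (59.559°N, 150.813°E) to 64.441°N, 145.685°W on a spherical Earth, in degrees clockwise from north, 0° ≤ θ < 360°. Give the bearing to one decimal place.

53.0°

Δλ = -145.685 − 150.813 = -296.498°; wrapped into (−180°, 180°]: 63.502°.
θ = atan2( sin Δλ · cos φ₂ , cos φ₁ · sin φ₂ − sin φ₁ · cos φ₂ · cos Δλ )
  = atan2(0.38612, 0.29111) = 52.986° → normalised to [0°, 360°): 52.986°.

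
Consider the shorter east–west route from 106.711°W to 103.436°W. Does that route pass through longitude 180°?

Signed shortest Δλ = ((-103.436 − -106.711 + 180) mod 360) − 180 = 3.275°.
Going east by 3.275° from -106.711° reaches -103.436° without touching 180°.

No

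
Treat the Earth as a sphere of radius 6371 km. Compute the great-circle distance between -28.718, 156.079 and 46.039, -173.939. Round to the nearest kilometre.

8845 km

Δλ = -173.939 − 156.079 = -330.018°; wrapped into (−180°, 180°]: 29.982°.
Δφ = 46.039 − -28.718 = 74.757°.
a = sin²(Δφ/2) + cos φ₁ · cos φ₂ · sin²(Δλ/2) = 0.409276.
c = 2·atan2(√a, √(1−a)) = 1.38834 rad → d = 6371·c ≈ 8845.10 km.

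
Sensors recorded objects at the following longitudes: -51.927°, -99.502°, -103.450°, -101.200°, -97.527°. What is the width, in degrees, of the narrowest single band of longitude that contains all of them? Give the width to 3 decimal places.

Sort the longitudes: -103.450°, -101.200°, -99.502°, -97.527°, -51.927°.
Eastward gaps between consecutive values (wrapping around): 2.250°, 1.698°, 1.975°, 45.600°, 308.477°.
Largest gap = 308.477° ⇒ minimal covering band is its complement: 360° − 308.477° = 51.523°.
Band runs from -103.450° eastward to -51.927°.

51.523°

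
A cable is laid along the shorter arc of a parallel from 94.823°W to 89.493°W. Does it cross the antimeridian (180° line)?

No

Signed shortest Δλ = ((-89.493 − -94.823 + 180) mod 360) − 180 = 5.33°.
Going east by 5.33° from -94.823° reaches -89.493° without touching 180°.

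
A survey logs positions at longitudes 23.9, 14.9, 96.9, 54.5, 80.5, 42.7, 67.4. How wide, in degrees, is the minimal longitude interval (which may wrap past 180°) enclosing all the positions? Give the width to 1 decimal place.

82.0°

Sort the longitudes: +14.9°, +23.9°, +42.7°, +54.5°, +67.4°, +80.5°, +96.9°.
Eastward gaps between consecutive values (wrapping around): 9.0°, 18.8°, 11.8°, 12.9°, 13.1°, 16.4°, 278.0°.
Largest gap = 278.0° ⇒ minimal covering band is its complement: 360° − 278.0° = 82.0°.
Band runs from +14.9° eastward to +96.9°.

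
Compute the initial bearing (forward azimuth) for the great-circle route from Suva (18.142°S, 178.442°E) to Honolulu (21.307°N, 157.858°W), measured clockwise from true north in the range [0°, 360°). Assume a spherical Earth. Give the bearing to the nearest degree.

32°

Δλ = -157.858 − 178.442 = -336.300°; wrapped into (−180°, 180°]: 23.700°.
θ = atan2( sin Δλ · cos φ₂ , cos φ₁ · sin φ₂ − sin φ₁ · cos φ₂ · cos Δλ )
  = atan2(0.37447, 0.61093) = 31.507° → normalised to [0°, 360°): 31.507°.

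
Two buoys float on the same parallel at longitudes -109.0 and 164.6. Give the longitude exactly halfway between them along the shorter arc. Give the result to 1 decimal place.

Signed shortest Δλ from -109.0° to +164.6° is -86.4°.
Midpoint longitude = -109.0° + (-86.4°)/2 = -109.0° − 43.2° = -152.2°.
(The naïve average (-109.0 + +164.6)/2 = 27.8° is on the wrong side of the globe.)

-152.2°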